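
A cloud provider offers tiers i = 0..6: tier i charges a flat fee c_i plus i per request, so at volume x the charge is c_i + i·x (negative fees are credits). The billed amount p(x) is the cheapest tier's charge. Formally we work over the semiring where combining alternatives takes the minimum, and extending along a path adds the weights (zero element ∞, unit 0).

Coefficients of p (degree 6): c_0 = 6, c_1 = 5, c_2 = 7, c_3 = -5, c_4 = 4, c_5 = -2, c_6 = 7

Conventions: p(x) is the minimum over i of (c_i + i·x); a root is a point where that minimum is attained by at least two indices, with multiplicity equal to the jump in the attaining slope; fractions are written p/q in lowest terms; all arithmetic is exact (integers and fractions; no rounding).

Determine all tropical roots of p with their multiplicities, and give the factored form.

hull edge (i=0, c=6) to (i=3, c=-5): slope -11/3, span 3
hull edge (i=3, c=-5) to (i=5, c=-2): slope 3/2, span 2
hull edge (i=5, c=-2) to (i=6, c=7): slope 9, span 1
Factored form: p(x) = 7 ⊗ (x ⊕ (-9)) ⊗ (x ⊕ (-3/2)) ⊗ (x ⊕ (-3/2)) ⊗ (x ⊕ 11/3) ⊗ (x ⊕ 11/3) ⊗ (x ⊕ 11/3)
Answer: roots = -9 (mult 1), -3/2 (mult 2), 11/3 (mult 3)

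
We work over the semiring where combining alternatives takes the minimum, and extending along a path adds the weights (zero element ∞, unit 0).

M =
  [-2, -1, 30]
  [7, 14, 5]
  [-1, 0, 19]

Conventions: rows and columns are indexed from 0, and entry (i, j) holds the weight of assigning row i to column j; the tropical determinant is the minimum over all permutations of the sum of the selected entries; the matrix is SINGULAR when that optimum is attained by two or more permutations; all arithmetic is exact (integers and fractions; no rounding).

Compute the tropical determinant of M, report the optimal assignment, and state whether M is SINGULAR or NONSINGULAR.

σ = (0, 1, 2): (-2) + 14 + 19 = 31
σ = (0, 2, 1): (-2) + 5 + 0 = 3
σ = (1, 0, 2): (-1) + 7 + 19 = 25
σ = (1, 2, 0): (-1) + 5 + (-1) = 3
σ = (2, 0, 1): 30 + 7 + 0 = 37
σ = (2, 1, 0): 30 + 14 + (-1) = 43
Optimal value attained by: σ = (0, 2, 1).
Answer: det⊕(M) = 3; verdict: SINGULAR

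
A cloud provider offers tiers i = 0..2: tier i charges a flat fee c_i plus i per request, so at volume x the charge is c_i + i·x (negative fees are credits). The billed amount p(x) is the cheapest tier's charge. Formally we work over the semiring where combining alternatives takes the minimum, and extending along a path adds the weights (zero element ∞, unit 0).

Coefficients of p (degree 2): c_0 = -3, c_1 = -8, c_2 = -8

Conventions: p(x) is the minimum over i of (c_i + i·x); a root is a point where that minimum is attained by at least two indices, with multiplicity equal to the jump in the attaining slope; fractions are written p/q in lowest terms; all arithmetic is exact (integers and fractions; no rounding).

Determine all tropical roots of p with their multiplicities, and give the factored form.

hull edge (i=0, c=-3) to (i=1, c=-8): slope -5, span 1
hull edge (i=1, c=-8) to (i=2, c=-8): slope 0, span 1
Factored form: p(x) = -8 ⊗ (x ⊕ 0) ⊗ (x ⊕ 5)
Answer: roots = 0 (mult 1), 5 (mult 1)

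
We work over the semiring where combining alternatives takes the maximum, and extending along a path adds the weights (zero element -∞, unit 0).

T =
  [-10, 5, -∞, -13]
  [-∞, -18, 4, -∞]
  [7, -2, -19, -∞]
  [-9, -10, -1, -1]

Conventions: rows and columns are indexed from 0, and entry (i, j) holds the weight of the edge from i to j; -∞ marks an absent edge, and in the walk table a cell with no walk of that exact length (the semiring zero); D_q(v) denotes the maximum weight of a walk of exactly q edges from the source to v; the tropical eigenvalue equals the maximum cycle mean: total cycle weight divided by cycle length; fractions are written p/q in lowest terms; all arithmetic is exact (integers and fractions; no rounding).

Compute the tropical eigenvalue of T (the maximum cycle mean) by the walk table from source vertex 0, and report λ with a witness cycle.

q=0: [0, -∞, -∞, -∞]
q=1: [-10, 5, -∞, -13]
q=2: [-20, -5, 9, -14]
q=3: [16, 7, -1, -15]
q=4: [6, 21, 11, 3]
Optimal cycle mean attained by: cycle 0->1->2->0, total 5 + 4 + 7, length 3.
Answer: λ = 16/3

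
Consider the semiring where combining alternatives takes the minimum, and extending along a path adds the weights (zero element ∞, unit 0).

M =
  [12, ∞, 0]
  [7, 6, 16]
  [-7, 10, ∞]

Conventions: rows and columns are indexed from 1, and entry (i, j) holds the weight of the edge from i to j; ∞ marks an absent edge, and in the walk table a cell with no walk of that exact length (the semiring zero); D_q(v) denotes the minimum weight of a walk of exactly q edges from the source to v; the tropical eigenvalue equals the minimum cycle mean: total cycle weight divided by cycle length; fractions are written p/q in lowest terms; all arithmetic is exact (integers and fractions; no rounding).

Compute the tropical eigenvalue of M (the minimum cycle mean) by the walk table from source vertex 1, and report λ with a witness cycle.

q=0: [0, ∞, ∞]
q=1: [12, ∞, 0]
q=2: [-7, 10, 12]
q=3: [5, 16, -7]
Optimal cycle mean attained by: cycle 1->3->1, total 0 + (-7), length 2.
Answer: λ = -7/2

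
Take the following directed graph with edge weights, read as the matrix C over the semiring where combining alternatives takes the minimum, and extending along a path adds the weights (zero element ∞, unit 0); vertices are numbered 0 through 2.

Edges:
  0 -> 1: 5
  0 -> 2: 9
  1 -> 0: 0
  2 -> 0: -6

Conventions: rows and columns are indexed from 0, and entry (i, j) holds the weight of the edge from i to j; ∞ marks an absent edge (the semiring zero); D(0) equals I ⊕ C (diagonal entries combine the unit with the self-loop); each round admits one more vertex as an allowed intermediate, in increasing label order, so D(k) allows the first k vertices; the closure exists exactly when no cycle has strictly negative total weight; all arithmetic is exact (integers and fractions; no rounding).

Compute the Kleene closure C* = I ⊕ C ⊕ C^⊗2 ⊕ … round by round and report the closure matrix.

D(0):
  [0, 5, 9]
  [0, 0, ∞]
  [-6, ∞, 0]
D(1):
  [0, 5, 9]
  [0, 0, 9]
  [-6, -1, 0]
D(2):
  [0, 5, 9]
  [0, 0, 9]
  [-6, -1, 0]
D(3):
  [0, 5, 9]
  [0, 0, 9]
  [-6, -1, 0]
Answer: C* = [[0, 5, 9], [0, 0, 9], [-6, -1, 0]]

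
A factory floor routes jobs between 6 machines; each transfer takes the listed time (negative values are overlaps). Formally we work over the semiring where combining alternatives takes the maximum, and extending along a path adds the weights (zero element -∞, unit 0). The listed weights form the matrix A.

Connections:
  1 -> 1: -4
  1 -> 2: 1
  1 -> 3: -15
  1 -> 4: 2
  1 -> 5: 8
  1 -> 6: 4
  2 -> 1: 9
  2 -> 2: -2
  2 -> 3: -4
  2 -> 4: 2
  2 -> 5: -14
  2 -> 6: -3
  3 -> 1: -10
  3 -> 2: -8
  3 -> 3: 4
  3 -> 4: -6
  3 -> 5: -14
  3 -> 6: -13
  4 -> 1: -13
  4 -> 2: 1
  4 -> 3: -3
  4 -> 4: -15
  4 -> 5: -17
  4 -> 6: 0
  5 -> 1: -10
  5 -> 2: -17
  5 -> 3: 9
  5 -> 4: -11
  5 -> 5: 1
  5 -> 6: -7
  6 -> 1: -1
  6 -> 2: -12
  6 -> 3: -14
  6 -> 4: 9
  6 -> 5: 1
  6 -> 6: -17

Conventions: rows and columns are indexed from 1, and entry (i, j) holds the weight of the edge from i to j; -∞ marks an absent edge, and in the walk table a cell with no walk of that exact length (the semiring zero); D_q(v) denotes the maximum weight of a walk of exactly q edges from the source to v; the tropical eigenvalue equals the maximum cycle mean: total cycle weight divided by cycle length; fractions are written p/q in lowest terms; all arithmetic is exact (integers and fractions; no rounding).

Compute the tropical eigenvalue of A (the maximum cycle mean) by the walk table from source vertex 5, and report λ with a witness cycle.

q=0: [-∞, -∞, -∞, -∞, 0, -∞]
q=1: [-10, -17, 9, -11, 1, -7]
q=2: [-1, 1, 13, 3, 2, -4]
q=3: [10, 5, 17, 7, 7, 3]
q=4: [14, 11, 21, 12, 18, 14]
q=5: [20, 15, 27, 23, 22, 18]
q=6: [24, 24, 31, 27, 28, 24]
Optimal cycle mean attained by: cycle 1->6->4->2->1, total 4 + 9 + 1 + 9, length 4.
Answer: λ = 23/4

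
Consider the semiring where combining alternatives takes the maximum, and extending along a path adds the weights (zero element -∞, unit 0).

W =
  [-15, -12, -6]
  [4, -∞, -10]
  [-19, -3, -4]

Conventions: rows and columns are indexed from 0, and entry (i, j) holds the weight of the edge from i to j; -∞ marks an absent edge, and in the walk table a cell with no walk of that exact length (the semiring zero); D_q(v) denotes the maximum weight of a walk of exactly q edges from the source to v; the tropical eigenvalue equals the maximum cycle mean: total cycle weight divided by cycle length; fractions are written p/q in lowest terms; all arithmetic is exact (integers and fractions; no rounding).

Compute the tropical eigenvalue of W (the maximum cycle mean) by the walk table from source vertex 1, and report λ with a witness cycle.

q=0: [-∞, 0, -∞]
q=1: [4, -∞, -10]
q=2: [-11, -8, -2]
q=3: [-4, -5, -6]
Optimal cycle mean attained by: cycle 0->2->1->0, total (-6) + (-3) + 4, length 3.
Answer: λ = -5/3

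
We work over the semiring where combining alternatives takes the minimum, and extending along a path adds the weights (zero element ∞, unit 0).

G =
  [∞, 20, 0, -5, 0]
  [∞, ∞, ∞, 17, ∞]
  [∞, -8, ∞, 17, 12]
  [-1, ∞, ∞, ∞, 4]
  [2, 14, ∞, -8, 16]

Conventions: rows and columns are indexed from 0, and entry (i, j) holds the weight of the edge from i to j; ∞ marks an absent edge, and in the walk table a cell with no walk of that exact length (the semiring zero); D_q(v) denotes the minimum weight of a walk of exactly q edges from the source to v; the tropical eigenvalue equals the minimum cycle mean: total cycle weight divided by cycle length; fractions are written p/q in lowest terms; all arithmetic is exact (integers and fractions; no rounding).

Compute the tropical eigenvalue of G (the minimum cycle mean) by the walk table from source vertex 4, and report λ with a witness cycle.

q=0: [∞, ∞, ∞, ∞, 0]
q=1: [2, 14, ∞, -8, 16]
q=2: [-9, 22, 2, -3, -4]
q=3: [-4, -6, -9, -14, -9]
q=4: [-15, -17, -4, -17, -10]
q=5: [-18, -12, -15, -20, -15]
Optimal cycle mean attained by: cycle 0->3->0, total (-5) + (-1), length 2.
Answer: λ = -3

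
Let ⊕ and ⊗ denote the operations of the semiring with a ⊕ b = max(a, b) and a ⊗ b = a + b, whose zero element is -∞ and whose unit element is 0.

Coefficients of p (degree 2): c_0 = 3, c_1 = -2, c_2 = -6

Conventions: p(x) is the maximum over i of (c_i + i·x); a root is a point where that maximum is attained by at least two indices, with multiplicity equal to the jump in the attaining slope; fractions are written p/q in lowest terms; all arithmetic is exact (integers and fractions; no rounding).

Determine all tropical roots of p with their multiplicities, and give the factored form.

hull edge (i=0, c=3) to (i=2, c=-6): slope -9/2, span 2
Factored form: p(x) = -6 ⊗ (x ⊕ 9/2) ⊗ (x ⊕ 9/2)
Answer: roots = 9/2 (mult 2)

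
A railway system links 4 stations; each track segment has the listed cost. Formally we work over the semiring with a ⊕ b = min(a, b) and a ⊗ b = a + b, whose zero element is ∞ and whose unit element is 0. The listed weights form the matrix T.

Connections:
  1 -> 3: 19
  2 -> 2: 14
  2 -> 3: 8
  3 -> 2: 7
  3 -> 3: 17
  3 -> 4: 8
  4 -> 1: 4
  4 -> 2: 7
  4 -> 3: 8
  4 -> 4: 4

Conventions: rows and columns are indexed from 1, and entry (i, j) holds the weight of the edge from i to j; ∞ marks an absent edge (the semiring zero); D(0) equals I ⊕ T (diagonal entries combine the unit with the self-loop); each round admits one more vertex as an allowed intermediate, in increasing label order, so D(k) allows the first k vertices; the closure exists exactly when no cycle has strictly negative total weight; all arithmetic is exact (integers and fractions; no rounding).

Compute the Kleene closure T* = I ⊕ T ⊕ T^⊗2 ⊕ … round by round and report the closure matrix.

D(0):
  [0, ∞, 19, ∞]
  [∞, 0, 8, ∞]
  [∞, 7, 0, 8]
  [4, 7, 8, 0]
D(1):
  [0, ∞, 19, ∞]
  [∞, 0, 8, ∞]
  [∞, 7, 0, 8]
  [4, 7, 8, 0]
D(2):
  [0, ∞, 19, ∞]
  [∞, 0, 8, ∞]
  [∞, 7, 0, 8]
  [4, 7, 8, 0]
D(3):
  [0, 26, 19, 27]
  [∞, 0, 8, 16]
  [∞, 7, 0, 8]
  [4, 7, 8, 0]
D(4):
  [0, 26, 19, 27]
  [20, 0, 8, 16]
  [12, 7, 0, 8]
  [4, 7, 8, 0]
Answer: T* = [[0, 26, 19, 27], [20, 0, 8, 16], [12, 7, 0, 8], [4, 7, 8, 0]]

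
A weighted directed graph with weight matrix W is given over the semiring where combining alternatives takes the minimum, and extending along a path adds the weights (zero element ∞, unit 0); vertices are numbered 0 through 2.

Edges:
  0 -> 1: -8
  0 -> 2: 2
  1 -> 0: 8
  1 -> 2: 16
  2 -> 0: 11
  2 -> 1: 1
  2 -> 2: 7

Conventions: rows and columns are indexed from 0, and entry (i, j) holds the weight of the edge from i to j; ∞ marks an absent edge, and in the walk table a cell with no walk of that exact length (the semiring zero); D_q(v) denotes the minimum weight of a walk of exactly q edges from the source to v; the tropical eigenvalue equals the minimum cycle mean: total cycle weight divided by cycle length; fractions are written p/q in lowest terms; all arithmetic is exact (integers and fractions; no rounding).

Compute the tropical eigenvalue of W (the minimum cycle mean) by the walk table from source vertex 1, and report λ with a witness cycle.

q=0: [∞, 0, ∞]
q=1: [8, ∞, 16]
q=2: [27, 0, 10]
q=3: [8, 11, 16]
Optimal cycle mean attained by: cycle 0->1->0, total (-8) + 8, length 2.
Answer: λ = 0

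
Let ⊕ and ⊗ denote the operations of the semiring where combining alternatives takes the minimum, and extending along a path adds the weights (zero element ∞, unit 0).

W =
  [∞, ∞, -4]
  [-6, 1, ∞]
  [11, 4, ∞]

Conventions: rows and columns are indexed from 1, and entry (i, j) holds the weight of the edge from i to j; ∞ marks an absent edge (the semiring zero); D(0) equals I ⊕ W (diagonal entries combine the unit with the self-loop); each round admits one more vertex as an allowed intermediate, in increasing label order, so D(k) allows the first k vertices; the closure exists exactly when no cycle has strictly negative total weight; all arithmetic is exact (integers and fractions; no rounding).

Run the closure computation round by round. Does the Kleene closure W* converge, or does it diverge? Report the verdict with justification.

D(0):
  [0, ∞, -4]
  [-6, 0, ∞]
  [11, 4, 0]
D(1):
  [0, ∞, -4]
  [-6, 0, -10]
  [11, 4, 0]
Detection: at round 2, diagonal entry (3, 3) turns strictly negative.
Key observation: the cycle 3->2->1->3 has total weight 4 + (-6) + (-4), which is strictly negative.
Answer: DIVERGES — negative cycle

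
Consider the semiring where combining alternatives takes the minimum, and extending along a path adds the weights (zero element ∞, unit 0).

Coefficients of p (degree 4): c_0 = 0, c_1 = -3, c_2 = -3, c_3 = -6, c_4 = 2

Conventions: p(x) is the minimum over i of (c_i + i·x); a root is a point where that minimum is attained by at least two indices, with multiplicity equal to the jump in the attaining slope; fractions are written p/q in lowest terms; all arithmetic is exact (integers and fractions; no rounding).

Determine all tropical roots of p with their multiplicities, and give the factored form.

hull edge (i=0, c=0) to (i=1, c=-3): slope -3, span 1
hull edge (i=1, c=-3) to (i=3, c=-6): slope -3/2, span 2
hull edge (i=3, c=-6) to (i=4, c=2): slope 8, span 1
Factored form: p(x) = 2 ⊗ (x ⊕ (-8)) ⊗ (x ⊕ 3/2) ⊗ (x ⊕ 3/2) ⊗ (x ⊕ 3)
Answer: roots = -8 (mult 1), 3/2 (mult 2), 3 (mult 1)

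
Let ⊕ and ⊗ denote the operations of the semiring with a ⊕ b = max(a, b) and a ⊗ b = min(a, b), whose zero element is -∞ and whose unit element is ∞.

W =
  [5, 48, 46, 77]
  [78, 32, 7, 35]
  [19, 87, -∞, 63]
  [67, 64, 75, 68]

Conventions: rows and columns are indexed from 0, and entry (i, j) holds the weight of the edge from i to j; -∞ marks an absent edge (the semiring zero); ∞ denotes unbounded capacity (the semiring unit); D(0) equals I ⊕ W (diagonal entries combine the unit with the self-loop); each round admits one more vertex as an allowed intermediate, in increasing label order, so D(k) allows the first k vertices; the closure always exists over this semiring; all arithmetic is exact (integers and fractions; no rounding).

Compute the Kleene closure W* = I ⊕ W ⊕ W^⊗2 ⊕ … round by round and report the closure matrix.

D(0):
  [∞, 48, 46, 77]
  [78, ∞, 7, 35]
  [19, 87, ∞, 63]
  [67, 64, 75, ∞]
D(1):
  [∞, 48, 46, 77]
  [78, ∞, 46, 77]
  [19, 87, ∞, 63]
  [67, 64, 75, ∞]
D(2):
  [∞, 48, 46, 77]
  [78, ∞, 46, 77]
  [78, 87, ∞, 77]
  [67, 64, 75, ∞]
D(3):
  [∞, 48, 46, 77]
  [78, ∞, 46, 77]
  [78, 87, ∞, 77]
  [75, 75, 75, ∞]
D(4):
  [∞, 75, 75, 77]
  [78, ∞, 75, 77]
  [78, 87, ∞, 77]
  [75, 75, 75, ∞]
Answer: W* = [[∞, 75, 75, 77], [78, ∞, 75, 77], [78, 87, ∞, 77], [75, 75, 75, ∞]]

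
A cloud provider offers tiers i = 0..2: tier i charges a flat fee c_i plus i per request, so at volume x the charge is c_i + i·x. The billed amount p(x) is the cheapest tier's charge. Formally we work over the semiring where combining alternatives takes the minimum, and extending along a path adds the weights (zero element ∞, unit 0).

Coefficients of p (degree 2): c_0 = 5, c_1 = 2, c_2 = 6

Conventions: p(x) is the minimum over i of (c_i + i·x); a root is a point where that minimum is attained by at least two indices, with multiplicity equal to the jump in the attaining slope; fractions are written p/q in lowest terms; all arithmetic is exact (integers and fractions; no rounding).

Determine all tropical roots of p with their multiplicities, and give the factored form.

hull edge (i=0, c=5) to (i=1, c=2): slope -3, span 1
hull edge (i=1, c=2) to (i=2, c=6): slope 4, span 1
Factored form: p(x) = 6 ⊗ (x ⊕ (-4)) ⊗ (x ⊕ 3)
Answer: roots = -4 (mult 1), 3 (mult 1)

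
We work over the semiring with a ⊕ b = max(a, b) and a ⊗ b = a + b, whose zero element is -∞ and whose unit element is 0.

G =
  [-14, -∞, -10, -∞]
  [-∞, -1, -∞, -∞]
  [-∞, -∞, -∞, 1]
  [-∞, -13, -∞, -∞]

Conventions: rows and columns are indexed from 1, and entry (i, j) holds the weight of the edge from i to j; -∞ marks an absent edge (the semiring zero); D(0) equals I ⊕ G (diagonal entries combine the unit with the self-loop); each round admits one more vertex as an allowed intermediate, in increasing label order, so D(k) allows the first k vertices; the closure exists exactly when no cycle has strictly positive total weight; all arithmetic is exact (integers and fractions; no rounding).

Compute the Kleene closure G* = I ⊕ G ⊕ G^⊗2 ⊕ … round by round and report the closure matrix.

D(0):
  [0, -∞, -10, -∞]
  [-∞, 0, -∞, -∞]
  [-∞, -∞, 0, 1]
  [-∞, -13, -∞, 0]
D(1):
  [0, -∞, -10, -∞]
  [-∞, 0, -∞, -∞]
  [-∞, -∞, 0, 1]
  [-∞, -13, -∞, 0]
D(2):
  [0, -∞, -10, -∞]
  [-∞, 0, -∞, -∞]
  [-∞, -∞, 0, 1]
  [-∞, -13, -∞, 0]
D(3):
  [0, -∞, -10, -9]
  [-∞, 0, -∞, -∞]
  [-∞, -∞, 0, 1]
  [-∞, -13, -∞, 0]
D(4):
  [0, -22, -10, -9]
  [-∞, 0, -∞, -∞]
  [-∞, -12, 0, 1]
  [-∞, -13, -∞, 0]
Answer: G* = [[0, -22, -10, -9], [-∞, 0, -∞, -∞], [-∞, -12, 0, 1], [-∞, -13, -∞, 0]]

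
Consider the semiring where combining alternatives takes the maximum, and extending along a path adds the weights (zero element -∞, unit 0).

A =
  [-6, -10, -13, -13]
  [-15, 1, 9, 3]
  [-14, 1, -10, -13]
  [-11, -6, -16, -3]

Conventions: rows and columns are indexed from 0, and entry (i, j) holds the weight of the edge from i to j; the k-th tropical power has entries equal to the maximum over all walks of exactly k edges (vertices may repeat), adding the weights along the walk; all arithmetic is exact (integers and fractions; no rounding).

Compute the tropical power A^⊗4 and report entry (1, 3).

A^⊗2:
  [-12, -9, -1, -7]
  [-5, 10, 10, 4]
  [-14, 2, 10, 4]
  [-14, -5, 3, -3]
A^⊗3:
  [-15, 0, 0, -6]
  [-4, 11, 19, 13]
  [-4, 11, 11, 5]
  [-11, 4, 4, -2]
A^⊗4:
  [-14, 1, 9, 3]
  [5, 20, 20, 14]
  [-3, 12, 20, 14]
  [-10, 5, 13, 7]
Key observation: the optimum is the walk 1->1->2->1->3, with weight 1 + 9 + 1 + 3 = 14.
Optimal value attained by: walk 1->1->2->1->3.
Answer: (A^⊗4)[1][3] = 14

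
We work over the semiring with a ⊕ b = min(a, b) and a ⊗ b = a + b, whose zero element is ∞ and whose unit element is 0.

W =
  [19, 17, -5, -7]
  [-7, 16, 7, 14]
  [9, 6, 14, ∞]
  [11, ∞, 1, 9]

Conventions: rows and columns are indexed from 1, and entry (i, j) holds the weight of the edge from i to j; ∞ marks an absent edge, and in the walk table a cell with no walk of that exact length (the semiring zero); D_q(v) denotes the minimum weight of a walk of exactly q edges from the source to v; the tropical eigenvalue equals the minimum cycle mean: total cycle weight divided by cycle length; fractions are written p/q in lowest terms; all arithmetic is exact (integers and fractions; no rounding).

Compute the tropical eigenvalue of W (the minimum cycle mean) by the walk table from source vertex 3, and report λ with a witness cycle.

q=0: [∞, ∞, 0, ∞]
q=1: [9, 6, 14, ∞]
q=2: [-1, 20, 4, 2]
q=3: [13, 10, -6, -8]
q=4: [3, 0, -7, 1]
Optimal cycle mean attained by: cycle 1->3->2->1, total (-5) + 6 + (-7), length 3.
Answer: λ = -2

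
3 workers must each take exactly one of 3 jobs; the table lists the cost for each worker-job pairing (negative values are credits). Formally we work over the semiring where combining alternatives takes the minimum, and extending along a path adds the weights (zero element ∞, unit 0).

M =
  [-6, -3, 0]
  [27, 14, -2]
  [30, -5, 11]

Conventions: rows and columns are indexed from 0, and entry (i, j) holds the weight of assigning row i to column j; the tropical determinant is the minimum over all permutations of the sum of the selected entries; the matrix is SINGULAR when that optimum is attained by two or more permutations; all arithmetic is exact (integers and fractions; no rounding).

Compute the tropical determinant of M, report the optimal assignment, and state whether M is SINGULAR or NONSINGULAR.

σ = (0, 1, 2): (-6) + 14 + 11 = 19
σ = (0, 2, 1): (-6) + (-2) + (-5) = -13
σ = (1, 0, 2): (-3) + 27 + 11 = 35
σ = (1, 2, 0): (-3) + (-2) + 30 = 25
σ = (2, 0, 1): 0 + 27 + (-5) = 22
σ = (2, 1, 0): 0 + 14 + 30 = 44
Optimal value attained by: σ = (0, 2, 1).
Answer: det⊕(M) = -13; verdict: NONSINGULAR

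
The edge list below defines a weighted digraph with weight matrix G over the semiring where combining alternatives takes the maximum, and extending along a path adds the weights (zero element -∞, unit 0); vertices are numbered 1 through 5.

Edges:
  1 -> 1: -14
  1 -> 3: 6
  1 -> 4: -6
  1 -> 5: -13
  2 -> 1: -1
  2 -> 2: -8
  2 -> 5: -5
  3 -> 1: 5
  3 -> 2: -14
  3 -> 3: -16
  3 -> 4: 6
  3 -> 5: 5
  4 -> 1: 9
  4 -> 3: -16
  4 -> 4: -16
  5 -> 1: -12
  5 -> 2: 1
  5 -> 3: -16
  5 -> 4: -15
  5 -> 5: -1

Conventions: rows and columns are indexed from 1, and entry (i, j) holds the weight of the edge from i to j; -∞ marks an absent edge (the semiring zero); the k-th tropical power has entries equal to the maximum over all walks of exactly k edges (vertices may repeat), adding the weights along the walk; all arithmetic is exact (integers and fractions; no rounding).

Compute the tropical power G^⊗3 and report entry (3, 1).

G^⊗2:
  [11, -8, -8, 12, 11]
  [-9, -4, 5, -7, -6]
  [15, 6, 11, -1, 4]
  [-5, -30, 15, 3, -4]
  [0, 0, -6, -10, -2]
G^⊗3:
  [21, 12, 17, 5, 10]
  [10, -5, -3, 11, 10]
  [16, 5, 21, 17, 16]
  [20, 1, 1, 21, 20]
  [-1, -1, 6, 0, -1]
Key observation: the optimum is the walk 3->1->3->1, with weight 5 + 6 + 5 = 16.
Optimal value attained by: walk 3->1->3->1.
Answer: (G^⊗3)[3][1] = 16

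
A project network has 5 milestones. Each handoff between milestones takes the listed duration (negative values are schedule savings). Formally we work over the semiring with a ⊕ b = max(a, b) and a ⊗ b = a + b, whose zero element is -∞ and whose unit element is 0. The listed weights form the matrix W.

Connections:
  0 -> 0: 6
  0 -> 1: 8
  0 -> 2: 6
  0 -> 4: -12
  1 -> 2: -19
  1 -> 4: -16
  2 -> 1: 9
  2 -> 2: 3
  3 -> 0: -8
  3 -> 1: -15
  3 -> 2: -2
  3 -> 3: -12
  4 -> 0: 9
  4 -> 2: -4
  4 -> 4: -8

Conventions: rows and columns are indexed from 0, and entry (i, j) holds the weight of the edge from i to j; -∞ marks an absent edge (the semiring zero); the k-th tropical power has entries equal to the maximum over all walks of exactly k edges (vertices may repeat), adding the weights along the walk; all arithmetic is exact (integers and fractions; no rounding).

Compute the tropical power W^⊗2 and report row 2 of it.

W^⊗2:
  [12, 15, 12, -∞, -6]
  [-7, -10, -16, -∞, -24]
  [-∞, 12, 6, -∞, -7]
  [-2, 7, 1, -24, -20]
  [15, 17, 15, -∞, -3]
Answer: row 2 of W^⊗2 = [-∞, 12, 6, -∞, -7]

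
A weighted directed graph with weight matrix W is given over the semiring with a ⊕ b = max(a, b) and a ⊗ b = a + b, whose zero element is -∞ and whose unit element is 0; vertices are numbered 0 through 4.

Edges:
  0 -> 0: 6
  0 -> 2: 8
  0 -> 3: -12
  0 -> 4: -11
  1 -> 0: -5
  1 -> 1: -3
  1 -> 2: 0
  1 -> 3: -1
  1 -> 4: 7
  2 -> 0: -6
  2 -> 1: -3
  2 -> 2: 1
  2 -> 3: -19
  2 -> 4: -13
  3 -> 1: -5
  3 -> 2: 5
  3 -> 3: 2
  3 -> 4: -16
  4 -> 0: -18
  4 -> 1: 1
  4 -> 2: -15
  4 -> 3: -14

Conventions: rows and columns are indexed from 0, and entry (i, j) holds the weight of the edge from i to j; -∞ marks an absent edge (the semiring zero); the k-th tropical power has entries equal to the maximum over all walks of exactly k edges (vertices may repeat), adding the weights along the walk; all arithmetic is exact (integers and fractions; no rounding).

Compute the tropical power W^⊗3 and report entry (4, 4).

W^⊗2:
  [12, 5, 14, -6, -5]
  [1, 8, 4, 1, 4]
  [0, -2, 2, -4, 4]
  [-1, 2, 7, 4, 2]
  [-4, -2, 1, 0, 8]
W^⊗3:
  [18, 11, 20, 4, 12]
  [7, 5, 9, 7, 15]
  [6, 5, 8, -2, 5]
  [5, 4, 9, 6, 9]
  [2, 9, 5, 2, 5]
Key observation: the optimum is the walk 4->1->1->4, with weight 1 + (-3) + 7 = 5.
Optimal value attained by: walk 4->1->1->4.
Answer: (W^⊗3)[4][4] = 5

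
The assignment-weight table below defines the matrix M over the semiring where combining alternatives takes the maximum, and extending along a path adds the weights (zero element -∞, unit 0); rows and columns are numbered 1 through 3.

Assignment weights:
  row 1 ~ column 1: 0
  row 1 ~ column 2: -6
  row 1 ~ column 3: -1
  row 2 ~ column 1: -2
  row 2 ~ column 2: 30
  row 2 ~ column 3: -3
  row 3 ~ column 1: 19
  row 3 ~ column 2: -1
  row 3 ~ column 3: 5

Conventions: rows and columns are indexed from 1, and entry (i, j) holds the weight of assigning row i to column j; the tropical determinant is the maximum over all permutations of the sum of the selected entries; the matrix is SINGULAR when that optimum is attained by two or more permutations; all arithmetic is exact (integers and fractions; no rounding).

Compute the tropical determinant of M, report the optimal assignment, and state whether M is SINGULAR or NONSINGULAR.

σ = (1, 2, 3): 0 + 30 + 5 = 35
σ = (1, 3, 2): 0 + (-3) + (-1) = -4
σ = (2, 1, 3): (-6) + (-2) + 5 = -3
σ = (2, 3, 1): (-6) + (-3) + 19 = 10
σ = (3, 1, 2): (-1) + (-2) + (-1) = -4
σ = (3, 2, 1): (-1) + 30 + 19 = 48
Optimal value attained by: σ = (3, 2, 1).
Answer: det⊕(M) = 48; verdict: NONSINGULAR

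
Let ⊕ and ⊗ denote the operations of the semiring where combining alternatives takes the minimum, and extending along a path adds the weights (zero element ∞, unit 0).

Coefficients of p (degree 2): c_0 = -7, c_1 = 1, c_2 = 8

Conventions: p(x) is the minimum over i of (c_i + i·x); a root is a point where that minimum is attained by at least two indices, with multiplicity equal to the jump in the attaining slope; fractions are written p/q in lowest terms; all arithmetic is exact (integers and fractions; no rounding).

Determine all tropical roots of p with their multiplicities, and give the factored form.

hull edge (i=0, c=-7) to (i=2, c=8): slope 15/2, span 2
Factored form: p(x) = 8 ⊗ (x ⊕ (-15/2)) ⊗ (x ⊕ (-15/2))
Answer: roots = -15/2 (mult 2)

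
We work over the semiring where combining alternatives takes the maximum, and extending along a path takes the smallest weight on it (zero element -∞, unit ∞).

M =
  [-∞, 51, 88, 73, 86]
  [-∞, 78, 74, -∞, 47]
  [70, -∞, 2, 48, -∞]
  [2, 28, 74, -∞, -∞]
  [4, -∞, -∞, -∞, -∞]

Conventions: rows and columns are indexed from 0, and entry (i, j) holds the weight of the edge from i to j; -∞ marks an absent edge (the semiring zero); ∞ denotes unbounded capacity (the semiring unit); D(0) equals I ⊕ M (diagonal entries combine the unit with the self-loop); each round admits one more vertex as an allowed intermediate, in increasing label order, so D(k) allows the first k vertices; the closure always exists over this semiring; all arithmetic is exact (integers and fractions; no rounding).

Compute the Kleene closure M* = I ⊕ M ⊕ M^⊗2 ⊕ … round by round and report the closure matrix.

D(0):
  [∞, 51, 88, 73, 86]
  [-∞, ∞, 74, -∞, 47]
  [70, -∞, ∞, 48, -∞]
  [2, 28, 74, ∞, -∞]
  [4, -∞, -∞, -∞, ∞]
D(1):
  [∞, 51, 88, 73, 86]
  [-∞, ∞, 74, -∞, 47]
  [70, 51, ∞, 70, 70]
  [2, 28, 74, ∞, 2]
  [4, 4, 4, 4, ∞]
D(2):
  [∞, 51, 88, 73, 86]
  [-∞, ∞, 74, -∞, 47]
  [70, 51, ∞, 70, 70]
  [2, 28, 74, ∞, 28]
  [4, 4, 4, 4, ∞]
D(3):
  [∞, 51, 88, 73, 86]
  [70, ∞, 74, 70, 70]
  [70, 51, ∞, 70, 70]
  [70, 51, 74, ∞, 70]
  [4, 4, 4, 4, ∞]
D(4):
  [∞, 51, 88, 73, 86]
  [70, ∞, 74, 70, 70]
  [70, 51, ∞, 70, 70]
  [70, 51, 74, ∞, 70]
  [4, 4, 4, 4, ∞]
D(5):
  [∞, 51, 88, 73, 86]
  [70, ∞, 74, 70, 70]
  [70, 51, ∞, 70, 70]
  [70, 51, 74, ∞, 70]
  [4, 4, 4, 4, ∞]
Answer: M* = [[∞, 51, 88, 73, 86], [70, ∞, 74, 70, 70], [70, 51, ∞, 70, 70], [70, 51, 74, ∞, 70], [4, 4, 4, 4, ∞]]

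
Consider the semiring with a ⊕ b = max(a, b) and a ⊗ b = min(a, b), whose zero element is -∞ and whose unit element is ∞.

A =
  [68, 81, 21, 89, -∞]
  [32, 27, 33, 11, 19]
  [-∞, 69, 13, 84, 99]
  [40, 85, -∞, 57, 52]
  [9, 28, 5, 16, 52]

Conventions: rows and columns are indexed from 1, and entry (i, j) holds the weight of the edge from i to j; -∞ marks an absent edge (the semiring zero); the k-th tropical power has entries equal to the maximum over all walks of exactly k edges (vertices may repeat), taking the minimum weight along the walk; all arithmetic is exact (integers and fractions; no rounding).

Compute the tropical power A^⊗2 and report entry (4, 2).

A^⊗2:
  [68, 85, 33, 68, 52]
  [32, 33, 27, 33, 33]
  [40, 84, 33, 57, 52]
  [40, 57, 33, 57, 52]
  [28, 28, 28, 16, 52]
Key observation: the optimum is the walk 4->4->2, with weight 57 min 85 = 57.
Optimal value attained by: walk 4->4->2.
Answer: (A^⊗2)[4][2] = 57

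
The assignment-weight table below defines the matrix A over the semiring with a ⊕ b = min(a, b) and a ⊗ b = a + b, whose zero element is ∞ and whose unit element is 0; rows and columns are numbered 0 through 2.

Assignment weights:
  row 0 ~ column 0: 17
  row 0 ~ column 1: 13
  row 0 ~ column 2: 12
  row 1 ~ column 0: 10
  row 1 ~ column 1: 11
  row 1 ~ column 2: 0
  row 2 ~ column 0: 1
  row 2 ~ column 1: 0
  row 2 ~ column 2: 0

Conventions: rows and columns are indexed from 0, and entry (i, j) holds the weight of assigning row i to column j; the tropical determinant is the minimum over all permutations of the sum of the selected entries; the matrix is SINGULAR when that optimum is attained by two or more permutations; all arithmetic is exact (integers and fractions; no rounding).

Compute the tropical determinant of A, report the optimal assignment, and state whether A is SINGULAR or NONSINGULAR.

σ = (0, 1, 2): 17 + 11 + 0 = 28
σ = (0, 2, 1): 17 + 0 + 0 = 17
σ = (1, 0, 2): 13 + 10 + 0 = 23
σ = (1, 2, 0): 13 + 0 + 1 = 14
σ = (2, 0, 1): 12 + 10 + 0 = 22
σ = (2, 1, 0): 12 + 11 + 1 = 24
Optimal value attained by: σ = (1, 2, 0).
Answer: det⊕(A) = 14; verdict: NONSINGULAR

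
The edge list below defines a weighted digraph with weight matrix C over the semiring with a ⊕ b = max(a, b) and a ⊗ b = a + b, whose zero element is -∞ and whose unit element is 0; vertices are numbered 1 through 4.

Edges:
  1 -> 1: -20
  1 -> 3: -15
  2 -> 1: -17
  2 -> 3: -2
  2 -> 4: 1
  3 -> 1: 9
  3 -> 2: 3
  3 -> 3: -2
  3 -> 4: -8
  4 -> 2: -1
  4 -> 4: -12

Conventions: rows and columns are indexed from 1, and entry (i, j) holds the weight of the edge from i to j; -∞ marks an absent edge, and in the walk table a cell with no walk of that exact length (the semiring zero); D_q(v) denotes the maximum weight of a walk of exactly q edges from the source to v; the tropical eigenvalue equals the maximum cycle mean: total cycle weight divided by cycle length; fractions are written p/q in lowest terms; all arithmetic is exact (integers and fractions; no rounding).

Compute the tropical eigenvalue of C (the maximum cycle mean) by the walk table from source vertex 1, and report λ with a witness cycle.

q=0: [0, -∞, -∞, -∞]
q=1: [-20, -∞, -15, -∞]
q=2: [-6, -12, -17, -23]
q=3: [-8, -14, -14, -11]
q=4: [-5, -11, -16, -13]
Optimal cycle mean attained by: cycle 2->3->2, total (-2) + 3, length 2.
Answer: λ = 1/2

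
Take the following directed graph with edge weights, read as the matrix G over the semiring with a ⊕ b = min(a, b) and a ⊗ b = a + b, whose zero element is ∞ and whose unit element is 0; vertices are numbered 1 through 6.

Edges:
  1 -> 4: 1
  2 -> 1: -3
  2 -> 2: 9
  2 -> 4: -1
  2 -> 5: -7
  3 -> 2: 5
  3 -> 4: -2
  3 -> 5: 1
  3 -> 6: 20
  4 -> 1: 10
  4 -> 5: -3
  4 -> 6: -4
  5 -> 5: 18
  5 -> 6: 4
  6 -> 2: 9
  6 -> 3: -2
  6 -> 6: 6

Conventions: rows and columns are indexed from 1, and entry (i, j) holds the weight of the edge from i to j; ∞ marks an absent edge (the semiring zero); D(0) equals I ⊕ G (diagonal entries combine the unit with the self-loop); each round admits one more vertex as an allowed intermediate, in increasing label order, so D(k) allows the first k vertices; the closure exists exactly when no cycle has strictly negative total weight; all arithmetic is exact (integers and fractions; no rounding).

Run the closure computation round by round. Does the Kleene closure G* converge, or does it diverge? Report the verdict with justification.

D(0):
  [0, ∞, ∞, 1, ∞, ∞]
  [-3, 0, ∞, -1, -7, ∞]
  [∞, 5, 0, -2, 1, 20]
  [10, ∞, ∞, 0, -3, -4]
  [∞, ∞, ∞, ∞, 0, 4]
  [∞, 9, -2, ∞, ∞, 0]
D(1):
  [0, ∞, ∞, 1, ∞, ∞]
  [-3, 0, ∞, -2, -7, ∞]
  [∞, 5, 0, -2, 1, 20]
  [10, ∞, ∞, 0, -3, -4]
  [∞, ∞, ∞, ∞, 0, 4]
  [∞, 9, -2, ∞, ∞, 0]
D(2):
  [0, ∞, ∞, 1, ∞, ∞]
  [-3, 0, ∞, -2, -7, ∞]
  [2, 5, 0, -2, -2, 20]
  [10, ∞, ∞, 0, -3, -4]
  [∞, ∞, ∞, ∞, 0, 4]
  [6, 9, -2, 7, 2, 0]
D(3):
  [0, ∞, ∞, 1, ∞, ∞]
  [-3, 0, ∞, -2, -7, ∞]
  [2, 5, 0, -2, -2, 20]
  [10, ∞, ∞, 0, -3, -4]
  [∞, ∞, ∞, ∞, 0, 4]
  [0, 3, -2, -4, -4, 0]
Detection: at round 4, diagonal entry (6, 6) turns strictly negative.
Key observation: the cycle 6->3->2->1->4->6 has total weight (-2) + 5 + (-3) + 1 + (-4), which is strictly negative.
Answer: DIVERGES — negative cycle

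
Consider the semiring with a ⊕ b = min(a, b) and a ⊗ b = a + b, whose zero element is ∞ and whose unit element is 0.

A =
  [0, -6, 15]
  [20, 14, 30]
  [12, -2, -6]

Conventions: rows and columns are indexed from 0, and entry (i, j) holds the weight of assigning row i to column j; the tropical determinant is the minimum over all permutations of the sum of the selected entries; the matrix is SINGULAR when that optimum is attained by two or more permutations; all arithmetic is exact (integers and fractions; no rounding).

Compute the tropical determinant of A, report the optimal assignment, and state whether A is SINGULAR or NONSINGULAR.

σ = (0, 1, 2): 0 + 14 + (-6) = 8
σ = (0, 2, 1): 0 + 30 + (-2) = 28
σ = (1, 0, 2): (-6) + 20 + (-6) = 8
σ = (1, 2, 0): (-6) + 30 + 12 = 36
σ = (2, 0, 1): 15 + 20 + (-2) = 33
σ = (2, 1, 0): 15 + 14 + 12 = 41
Optimal value attained by: σ = (0, 1, 2).
Answer: det⊕(A) = 8; verdict: SINGULAR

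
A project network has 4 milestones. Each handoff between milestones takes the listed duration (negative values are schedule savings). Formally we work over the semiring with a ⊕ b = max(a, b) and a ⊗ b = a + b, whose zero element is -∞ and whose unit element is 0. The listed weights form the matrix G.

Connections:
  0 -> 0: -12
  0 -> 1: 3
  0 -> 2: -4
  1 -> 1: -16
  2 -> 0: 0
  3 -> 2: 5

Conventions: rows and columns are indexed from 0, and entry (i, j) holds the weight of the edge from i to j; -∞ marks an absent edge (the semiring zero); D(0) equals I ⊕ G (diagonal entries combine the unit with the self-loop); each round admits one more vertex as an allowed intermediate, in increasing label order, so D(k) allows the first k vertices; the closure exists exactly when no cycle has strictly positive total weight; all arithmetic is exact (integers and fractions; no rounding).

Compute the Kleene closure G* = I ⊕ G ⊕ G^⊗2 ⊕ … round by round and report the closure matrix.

D(0):
  [0, 3, -4, -∞]
  [-∞, 0, -∞, -∞]
  [0, -∞, 0, -∞]
  [-∞, -∞, 5, 0]
D(1):
  [0, 3, -4, -∞]
  [-∞, 0, -∞, -∞]
  [0, 3, 0, -∞]
  [-∞, -∞, 5, 0]
D(2):
  [0, 3, -4, -∞]
  [-∞, 0, -∞, -∞]
  [0, 3, 0, -∞]
  [-∞, -∞, 5, 0]
D(3):
  [0, 3, -4, -∞]
  [-∞, 0, -∞, -∞]
  [0, 3, 0, -∞]
  [5, 8, 5, 0]
D(4):
  [0, 3, -4, -∞]
  [-∞, 0, -∞, -∞]
  [0, 3, 0, -∞]
  [5, 8, 5, 0]
Answer: G* = [[0, 3, -4, -∞], [-∞, 0, -∞, -∞], [0, 3, 0, -∞], [5, 8, 5, 0]]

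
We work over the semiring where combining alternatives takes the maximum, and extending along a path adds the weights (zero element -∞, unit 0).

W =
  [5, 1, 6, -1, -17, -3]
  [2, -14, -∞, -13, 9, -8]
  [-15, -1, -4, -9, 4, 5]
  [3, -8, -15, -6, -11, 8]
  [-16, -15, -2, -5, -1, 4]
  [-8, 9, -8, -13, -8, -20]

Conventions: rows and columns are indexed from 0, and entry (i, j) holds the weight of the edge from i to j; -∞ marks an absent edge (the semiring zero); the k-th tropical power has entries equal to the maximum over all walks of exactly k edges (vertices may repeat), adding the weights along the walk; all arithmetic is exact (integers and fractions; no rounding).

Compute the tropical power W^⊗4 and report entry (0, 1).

W^⊗2:
  [10, 6, 11, 4, 10, 11]
  [7, 3, 8, 4, 8, 13]
  [1, 14, 2, -1, 8, 8]
  [8, 17, 9, 2, 1, 2]
  [-2, 13, -3, -6, 2, 3]
  [11, -5, -2, -4, 18, 1]
W^⊗3:
  [15, 20, 16, 9, 15, 16]
  [12, 22, 13, 6, 12, 13]
  [16, 17, 7, 3, 23, 12]
  [19, 11, 14, 7, 26, 14]
  [15, 12, 4, 0, 22, 6]
  [16, 12, 17, 13, 17, 22]
W^⊗4:
  [22, 25, 21, 14, 29, 21]
  [24, 22, 18, 11, 31, 18]
  [21, 21, 22, 18, 26, 27]
  [24, 23, 25, 21, 25, 30]
  [20, 16, 21, 17, 21, 26]
  [21, 31, 22, 15, 21, 22]
Key observation: the optimum is the walk 0->0->2->5->1, with weight 5 + 6 + 5 + 9 = 25.
Optimal value attained by: walk 0->0->2->5->1.
Answer: (W^⊗4)[0][1] = 25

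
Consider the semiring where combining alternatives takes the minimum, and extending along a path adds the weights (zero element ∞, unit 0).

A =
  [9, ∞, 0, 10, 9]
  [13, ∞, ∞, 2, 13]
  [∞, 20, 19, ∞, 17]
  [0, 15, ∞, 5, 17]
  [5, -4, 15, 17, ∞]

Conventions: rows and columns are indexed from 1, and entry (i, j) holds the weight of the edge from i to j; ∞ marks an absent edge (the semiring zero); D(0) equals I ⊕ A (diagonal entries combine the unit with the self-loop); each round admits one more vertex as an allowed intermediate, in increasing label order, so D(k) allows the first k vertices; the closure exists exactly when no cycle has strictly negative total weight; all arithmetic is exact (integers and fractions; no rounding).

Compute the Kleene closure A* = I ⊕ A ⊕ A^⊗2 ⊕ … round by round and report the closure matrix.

D(0):
  [0, ∞, 0, 10, 9]
  [13, 0, ∞, 2, 13]
  [∞, 20, 0, ∞, 17]
  [0, 15, ∞, 0, 17]
  [5, -4, 15, 17, 0]
D(1):
  [0, ∞, 0, 10, 9]
  [13, 0, 13, 2, 13]
  [∞, 20, 0, ∞, 17]
  [0, 15, 0, 0, 9]
  [5, -4, 5, 15, 0]
D(2):
  [0, ∞, 0, 10, 9]
  [13, 0, 13, 2, 13]
  [33, 20, 0, 22, 17]
  [0, 15, 0, 0, 9]
  [5, -4, 5, -2, 0]
D(3):
  [0, 20, 0, 10, 9]
  [13, 0, 13, 2, 13]
  [33, 20, 0, 22, 17]
  [0, 15, 0, 0, 9]
  [5, -4, 5, -2, 0]
D(4):
  [0, 20, 0, 10, 9]
  [2, 0, 2, 2, 11]
  [22, 20, 0, 22, 17]
  [0, 15, 0, 0, 9]
  [-2, -4, -2, -2, 0]
D(5):
  [0, 5, 0, 7, 9]
  [2, 0, 2, 2, 11]
  [15, 13, 0, 15, 17]
  [0, 5, 0, 0, 9]
  [-2, -4, -2, -2, 0]
Answer: A* = [[0, 5, 0, 7, 9], [2, 0, 2, 2, 11], [15, 13, 0, 15, 17], [0, 5, 0, 0, 9], [-2, -4, -2, -2, 0]]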